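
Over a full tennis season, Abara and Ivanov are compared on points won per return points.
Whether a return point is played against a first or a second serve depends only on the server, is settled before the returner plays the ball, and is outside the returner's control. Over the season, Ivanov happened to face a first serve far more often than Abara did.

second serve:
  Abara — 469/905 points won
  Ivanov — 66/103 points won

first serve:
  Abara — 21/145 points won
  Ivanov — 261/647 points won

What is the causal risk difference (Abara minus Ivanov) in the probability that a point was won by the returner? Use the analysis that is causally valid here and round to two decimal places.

-0.18

Ivanov is higher inside every serve type stratum but Abara is higher in aggregate. Whether to stratify depends on how serve type relates to the player.
Nothing the player does changes serve type; the imbalance is an allocation artefact. With serve type also predicting the outcome, the pooled figure is confounded, and the within-stratum comparison is the causal one.
Adjusting over the population distribution of serve type: 0.560·(0.518−0.641) + 0.440·(0.145−0.403) = -0.182.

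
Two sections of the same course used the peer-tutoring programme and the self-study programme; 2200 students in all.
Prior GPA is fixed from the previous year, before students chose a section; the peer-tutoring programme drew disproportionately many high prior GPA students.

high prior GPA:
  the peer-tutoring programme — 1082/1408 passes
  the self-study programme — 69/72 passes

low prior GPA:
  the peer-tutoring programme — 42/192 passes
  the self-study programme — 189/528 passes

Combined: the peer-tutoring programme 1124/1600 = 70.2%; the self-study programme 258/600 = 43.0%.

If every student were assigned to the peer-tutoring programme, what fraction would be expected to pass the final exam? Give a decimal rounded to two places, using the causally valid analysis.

0.59

Prior GPA band satisfies the back-door criterion: it is not a descendant of the teaching method, and it blocks the spurious path from teaching method to outcome. Adjusting for it (i.e., using the within-prior GPA band rates) gives the causal effect.
Standardising the peer-tutoring programme to the population prior GPA band mix: 0.673·1082/1408 + 0.327·42/192 = 0.589.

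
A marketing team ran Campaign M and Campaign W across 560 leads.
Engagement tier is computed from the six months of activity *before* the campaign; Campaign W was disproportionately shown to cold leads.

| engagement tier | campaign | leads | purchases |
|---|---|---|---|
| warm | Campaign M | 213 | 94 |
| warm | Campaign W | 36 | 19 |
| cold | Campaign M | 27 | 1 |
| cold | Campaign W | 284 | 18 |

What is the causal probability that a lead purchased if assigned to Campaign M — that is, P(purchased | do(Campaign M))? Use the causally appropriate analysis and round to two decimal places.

Campaign W is higher inside every engagement tier stratum but Campaign M is higher in aggregate. Whether to stratify depends on how engagement tier relates to the campaign.
Engagement tier is set before the campaign has any effect — it is not caused by the campaign — and it independently drives the outcome. That makes it a confounder, so the causal comparison is within engagement tier levels.
Standardising Campaign M to the population engagement tier mix: 0.445·94/213 + 0.555·1/27 = 0.217.

0.22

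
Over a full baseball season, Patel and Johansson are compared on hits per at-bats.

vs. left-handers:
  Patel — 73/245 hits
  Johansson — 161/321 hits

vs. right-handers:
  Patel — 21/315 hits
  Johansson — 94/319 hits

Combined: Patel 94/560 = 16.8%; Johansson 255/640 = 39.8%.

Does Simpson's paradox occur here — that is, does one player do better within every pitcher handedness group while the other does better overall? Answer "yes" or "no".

Within each pitcher handedness level (vs. left-handers 29.8% vs 50.2%; vs. right-handers 6.7% vs 29.5%), Johansson has the higher rate every time. Pooled: 16.8% vs 39.8% — Johansson has the higher rate overall. They agree.

no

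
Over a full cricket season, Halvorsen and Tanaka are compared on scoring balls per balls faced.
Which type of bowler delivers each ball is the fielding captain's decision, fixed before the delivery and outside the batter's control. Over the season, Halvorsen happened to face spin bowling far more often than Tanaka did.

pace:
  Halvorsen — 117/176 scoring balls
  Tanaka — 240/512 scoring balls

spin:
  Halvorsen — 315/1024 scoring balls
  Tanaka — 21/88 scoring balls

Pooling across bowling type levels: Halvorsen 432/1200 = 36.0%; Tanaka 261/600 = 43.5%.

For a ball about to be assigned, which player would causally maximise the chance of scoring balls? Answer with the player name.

Halvorsen

Nothing the player does changes bowling type; the imbalance is an allocation artefact. With bowling type also predicting the outcome, the pooled figure is confounded, and the within-stratum comparison is the causal one.
Within each level — pace: 66.5% vs 46.9%; spin: 30.8% vs 23.9% — Halvorsen is higher every time.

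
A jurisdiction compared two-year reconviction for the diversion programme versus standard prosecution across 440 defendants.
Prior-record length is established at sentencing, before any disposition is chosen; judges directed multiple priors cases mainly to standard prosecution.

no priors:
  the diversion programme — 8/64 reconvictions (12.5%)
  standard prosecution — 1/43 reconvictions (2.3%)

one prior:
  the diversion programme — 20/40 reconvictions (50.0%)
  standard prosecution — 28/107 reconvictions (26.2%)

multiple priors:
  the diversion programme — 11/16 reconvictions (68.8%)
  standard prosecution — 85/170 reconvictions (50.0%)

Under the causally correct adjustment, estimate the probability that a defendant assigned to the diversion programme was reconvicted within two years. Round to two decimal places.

0.49

The stratified and pooled comparisons disagree (standard prosecution wins within each prior-record length; the diversion programme wins overall), so the answer turns on the causal role of prior-record length.
Prior-record length differs across dispositions for reasons unrelated to any effect of the disposition itself, and it separately predicts the outcome — a classic confounder. We must compare within prior-record length levels.
Standardising the diversion programme to the population prior-record length mix: 0.243·8/64 + 0.334·20/40 + 0.423·11/16 = 0.488.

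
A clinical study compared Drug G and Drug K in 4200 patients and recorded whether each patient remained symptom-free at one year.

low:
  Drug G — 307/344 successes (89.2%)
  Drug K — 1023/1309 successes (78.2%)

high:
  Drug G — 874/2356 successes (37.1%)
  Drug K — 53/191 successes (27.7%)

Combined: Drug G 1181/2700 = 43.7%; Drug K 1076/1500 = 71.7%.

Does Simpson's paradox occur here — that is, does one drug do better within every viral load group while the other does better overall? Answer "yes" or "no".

yes

Within each viral load level (low 89.2% vs 78.2%; high 37.1% vs 27.7%), Drug G has the higher rate every time. Pooled: 43.7% vs 71.7% — Drug K has the higher rate overall. The two comparisons disagree.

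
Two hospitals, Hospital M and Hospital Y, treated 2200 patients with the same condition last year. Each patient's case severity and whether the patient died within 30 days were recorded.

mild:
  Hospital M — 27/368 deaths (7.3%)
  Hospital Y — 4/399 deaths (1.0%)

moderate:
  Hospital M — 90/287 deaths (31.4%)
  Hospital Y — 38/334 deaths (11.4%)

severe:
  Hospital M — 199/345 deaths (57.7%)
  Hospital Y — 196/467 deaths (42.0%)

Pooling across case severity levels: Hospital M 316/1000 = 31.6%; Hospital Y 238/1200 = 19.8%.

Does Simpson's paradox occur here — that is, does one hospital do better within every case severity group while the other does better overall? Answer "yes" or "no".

no

Within each case severity level (mild 7.3% vs 1.0%; moderate 31.4% vs 11.4%; severe 57.7% vs 42.0%), Hospital Y has the lower rate every time. Pooled: 31.6% vs 19.8% — Hospital Y has the lower rate overall. They agree.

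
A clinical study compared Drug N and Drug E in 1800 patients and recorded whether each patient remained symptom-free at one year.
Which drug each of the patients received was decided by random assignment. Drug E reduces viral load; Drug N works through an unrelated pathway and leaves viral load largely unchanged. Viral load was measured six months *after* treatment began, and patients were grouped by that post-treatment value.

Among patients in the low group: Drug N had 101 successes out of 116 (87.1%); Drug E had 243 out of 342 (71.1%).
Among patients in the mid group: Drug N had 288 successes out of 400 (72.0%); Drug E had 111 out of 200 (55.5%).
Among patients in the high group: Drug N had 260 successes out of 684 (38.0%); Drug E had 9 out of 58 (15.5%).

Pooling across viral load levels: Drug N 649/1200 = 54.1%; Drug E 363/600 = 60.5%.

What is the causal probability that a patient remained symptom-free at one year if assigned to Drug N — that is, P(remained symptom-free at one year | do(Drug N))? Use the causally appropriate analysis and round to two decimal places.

Because the drug influences viral load, viral load is a post-treatment mediator, not a confounder. Stratifying on it would bias the estimate; the causal effect is the crude pooled difference.
So P(outcome | do(Drug N)) is just the pooled rate for Drug N: 649/1200 = 0.541.

0.54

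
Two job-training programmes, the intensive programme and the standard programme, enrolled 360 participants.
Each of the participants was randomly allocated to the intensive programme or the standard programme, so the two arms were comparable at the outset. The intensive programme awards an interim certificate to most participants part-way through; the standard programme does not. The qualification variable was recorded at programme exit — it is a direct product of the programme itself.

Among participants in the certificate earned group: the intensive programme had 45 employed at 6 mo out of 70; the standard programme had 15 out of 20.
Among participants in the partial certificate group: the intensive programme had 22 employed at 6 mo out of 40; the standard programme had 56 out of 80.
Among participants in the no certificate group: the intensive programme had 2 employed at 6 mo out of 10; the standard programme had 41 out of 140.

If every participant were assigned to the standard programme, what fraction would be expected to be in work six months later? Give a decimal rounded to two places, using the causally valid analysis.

0.47

The stratified and pooled comparisons disagree (the standard programme wins within each qualification attained during the programme; the intensive programme wins overall), so the answer turns on the causal role of qualification attained during the programme.
The distribution of qualification attained during the programme is itself part of what the programme does — it is an intermediate outcome. Holding it fixed would remove that part of the effect; the total effect is the pooled difference.
So P(outcome | do(the standard programme)) is just the pooled rate for the standard programme: 112/240 = 0.467.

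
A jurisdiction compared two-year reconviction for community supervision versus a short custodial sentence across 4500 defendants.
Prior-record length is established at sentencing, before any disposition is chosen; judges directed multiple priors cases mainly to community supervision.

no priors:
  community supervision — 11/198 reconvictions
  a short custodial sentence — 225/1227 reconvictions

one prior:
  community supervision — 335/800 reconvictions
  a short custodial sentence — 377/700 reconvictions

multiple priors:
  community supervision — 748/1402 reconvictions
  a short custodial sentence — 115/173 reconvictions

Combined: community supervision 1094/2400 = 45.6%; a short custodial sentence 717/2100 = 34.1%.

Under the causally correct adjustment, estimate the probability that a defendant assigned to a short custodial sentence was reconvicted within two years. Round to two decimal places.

community supervision is lower inside every prior-record length stratum but a short custodial sentence is lower in aggregate. Whether to stratify depends on how prior-record length relates to the disposition.
Since prior-record length is a pre-existing factor (not a product of the disposition) and it affects the outcome on its own, it is a confounder. The stratified rates, not the pooled rate, identify the causal effect.
Standardising a short custodial sentence to the population prior-record length mix: 0.317·225/1227 + 0.333·377/700 + 0.350·115/173 = 0.470.

0.47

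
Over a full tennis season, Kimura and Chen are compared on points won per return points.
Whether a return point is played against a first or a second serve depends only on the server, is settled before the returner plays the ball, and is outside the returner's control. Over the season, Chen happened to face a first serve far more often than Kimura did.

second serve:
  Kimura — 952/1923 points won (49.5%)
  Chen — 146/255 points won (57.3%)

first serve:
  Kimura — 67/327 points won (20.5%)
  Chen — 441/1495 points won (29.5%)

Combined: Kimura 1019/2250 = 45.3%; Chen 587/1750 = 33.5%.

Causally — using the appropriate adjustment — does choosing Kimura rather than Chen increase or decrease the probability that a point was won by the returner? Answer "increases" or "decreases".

Here serve type is a common cause — it drives both which player a case falls under and the outcome. The crude comparison mixes populations; the stratum-specific rates are the causally relevant ones.
Within each level — second serve: 49.5% vs 57.3%; first serve: 20.5% vs 29.5% — Chen is higher every time.

decreases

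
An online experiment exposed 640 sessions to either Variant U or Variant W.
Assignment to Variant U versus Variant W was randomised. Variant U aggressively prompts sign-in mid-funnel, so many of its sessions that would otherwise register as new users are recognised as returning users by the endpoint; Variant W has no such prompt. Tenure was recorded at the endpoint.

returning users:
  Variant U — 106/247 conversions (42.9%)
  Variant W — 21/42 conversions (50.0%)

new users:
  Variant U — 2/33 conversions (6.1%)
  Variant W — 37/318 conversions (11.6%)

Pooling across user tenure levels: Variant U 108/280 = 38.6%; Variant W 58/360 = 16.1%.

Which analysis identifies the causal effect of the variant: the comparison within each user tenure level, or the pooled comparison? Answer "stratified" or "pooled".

pooled

The user tenure-specific comparison favours Variant W throughout, but the pooled figures favour Variant U. The question is whether to condition on user tenure.
Because the variant influences user tenure, user tenure is a post-treatment mediator, not a confounder. Stratifying on it would bias the estimate; the causal effect is the crude pooled difference.
Pooled: Variant U 38.6% vs Variant W 16.1%; Variant U is higher overall.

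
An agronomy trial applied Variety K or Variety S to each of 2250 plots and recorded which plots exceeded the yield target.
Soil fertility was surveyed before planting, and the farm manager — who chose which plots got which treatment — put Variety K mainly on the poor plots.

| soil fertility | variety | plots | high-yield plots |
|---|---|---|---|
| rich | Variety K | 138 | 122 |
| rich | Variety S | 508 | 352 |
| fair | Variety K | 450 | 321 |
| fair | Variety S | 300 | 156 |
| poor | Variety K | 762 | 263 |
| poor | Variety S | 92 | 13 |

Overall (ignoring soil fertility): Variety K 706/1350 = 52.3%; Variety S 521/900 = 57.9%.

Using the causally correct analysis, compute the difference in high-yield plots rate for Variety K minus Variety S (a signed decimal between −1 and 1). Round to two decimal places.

The soil fertility-specific comparison favours Variety K throughout, but the pooled figures favour Variety S. The question is whether to condition on soil fertility.
Nothing the variety does changes soil fertility; the imbalance is an allocation artefact. With soil fertility also predicting the outcome, the pooled figure is confounded, and the within-stratum comparison is the causal one.
Adjusting over the population distribution of soil fertility: 0.287·(0.884−0.693) + 0.333·(0.713−0.520) + 0.380·(0.345−0.141) = +0.197.

+0.20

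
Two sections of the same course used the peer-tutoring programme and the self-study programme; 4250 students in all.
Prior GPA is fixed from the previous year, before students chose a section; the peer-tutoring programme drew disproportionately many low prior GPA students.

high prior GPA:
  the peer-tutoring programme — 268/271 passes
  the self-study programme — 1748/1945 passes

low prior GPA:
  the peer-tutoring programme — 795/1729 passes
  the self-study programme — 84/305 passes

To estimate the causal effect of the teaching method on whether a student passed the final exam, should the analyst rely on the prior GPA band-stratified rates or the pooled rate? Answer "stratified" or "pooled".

The imbalance in prior GPA band arose from how students were allocated, not from anything the teaching method did; and prior GPA band independently affects the outcome. The pooled gap is confounded — condition on prior GPA band.
Within each level — high prior GPA: 98.9% vs 89.9%; low prior GPA: 46.0% vs 27.5% — the peer-tutoring programme is higher every time.

stratified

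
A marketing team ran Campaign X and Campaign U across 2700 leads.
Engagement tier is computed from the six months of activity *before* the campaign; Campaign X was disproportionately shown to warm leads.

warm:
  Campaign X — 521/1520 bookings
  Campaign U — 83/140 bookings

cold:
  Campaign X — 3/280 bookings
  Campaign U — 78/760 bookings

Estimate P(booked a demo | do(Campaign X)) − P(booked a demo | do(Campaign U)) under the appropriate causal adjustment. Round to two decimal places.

The stratified and pooled comparisons disagree (Campaign U wins within each engagement tier; Campaign X wins overall), so the answer turns on the causal role of engagement tier.
Nothing the campaign does changes engagement tier; the imbalance is an allocation artefact. With engagement tier also predicting the outcome, the pooled figure is confounded, and the within-stratum comparison is the causal one.
Adjusting over the population distribution of engagement tier: 0.615·(0.343−0.593) + 0.385·(0.011−0.103) = -0.189.

-0.19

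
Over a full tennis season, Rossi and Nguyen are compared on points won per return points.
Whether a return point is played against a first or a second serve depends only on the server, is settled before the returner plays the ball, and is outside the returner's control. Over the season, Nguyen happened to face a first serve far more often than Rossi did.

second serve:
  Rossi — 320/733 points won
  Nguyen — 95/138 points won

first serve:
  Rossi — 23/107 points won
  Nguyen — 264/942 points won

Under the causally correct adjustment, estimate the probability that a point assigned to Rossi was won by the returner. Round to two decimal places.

Nothing the player does changes serve type; the imbalance is an allocation artefact. With serve type also predicting the outcome, the pooled figure is confounded, and the within-stratum comparison is the causal one.
Standardising Rossi to the population serve type mix: 0.454·320/733 + 0.546·23/107 = 0.315.

0.32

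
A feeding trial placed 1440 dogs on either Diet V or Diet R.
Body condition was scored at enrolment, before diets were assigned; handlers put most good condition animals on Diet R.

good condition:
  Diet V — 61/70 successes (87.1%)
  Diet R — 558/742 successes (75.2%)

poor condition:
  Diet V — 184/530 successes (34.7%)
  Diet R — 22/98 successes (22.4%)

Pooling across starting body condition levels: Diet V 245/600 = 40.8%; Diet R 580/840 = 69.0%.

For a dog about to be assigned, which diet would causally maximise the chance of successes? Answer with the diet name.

Within every starting body condition level Diet V has the higher rate, yet pooled Diet R does — Simpson's reversal.
Nothing the diet does changes starting body condition; the imbalance is an allocation artefact. With starting body condition also predicting the outcome, the pooled figure is confounded, and the within-stratum comparison is the causal one.
Within each level — good condition: 87.1% vs 75.2%; poor condition: 34.7% vs 22.4% — Diet V is higher every time.

Diet V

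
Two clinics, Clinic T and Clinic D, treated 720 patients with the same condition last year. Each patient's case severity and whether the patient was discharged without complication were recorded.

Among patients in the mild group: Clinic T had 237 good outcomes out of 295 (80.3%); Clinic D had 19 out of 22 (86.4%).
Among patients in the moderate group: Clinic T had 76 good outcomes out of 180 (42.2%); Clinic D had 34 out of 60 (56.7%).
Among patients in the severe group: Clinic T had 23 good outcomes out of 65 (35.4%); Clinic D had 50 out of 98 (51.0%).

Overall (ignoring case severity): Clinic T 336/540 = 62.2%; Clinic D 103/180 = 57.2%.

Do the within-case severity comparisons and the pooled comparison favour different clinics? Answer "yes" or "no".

Within each case severity level (mild 80.3% vs 86.4%; moderate 42.2% vs 56.7%; severe 35.4% vs 51.0%), Clinic D has the higher rate every time. Pooled: 62.2% vs 57.2% — Clinic T has the higher rate overall. The two comparisons disagree.

yes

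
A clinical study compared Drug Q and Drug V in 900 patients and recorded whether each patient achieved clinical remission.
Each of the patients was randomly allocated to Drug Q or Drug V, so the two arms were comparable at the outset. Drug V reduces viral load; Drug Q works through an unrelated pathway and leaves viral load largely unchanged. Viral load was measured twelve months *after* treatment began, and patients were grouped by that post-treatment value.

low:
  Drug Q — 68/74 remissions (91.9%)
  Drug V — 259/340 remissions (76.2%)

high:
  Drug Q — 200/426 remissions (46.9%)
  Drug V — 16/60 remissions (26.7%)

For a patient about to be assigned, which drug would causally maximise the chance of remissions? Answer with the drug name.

Drug Q is higher inside every viral load stratum but Drug V is higher in aggregate. Whether to stratify depends on how viral load relates to the drug.
Viral load is recorded after the drug and is itself shifted by it — it sits on the causal path from drug to outcome. Conditioning on a mediator would strip out part of the effect we want; the pooled comparison gives the total causal effect.
Pooled: Drug Q 53.6% vs Drug V 68.8%; Drug V is higher overall.

Drug V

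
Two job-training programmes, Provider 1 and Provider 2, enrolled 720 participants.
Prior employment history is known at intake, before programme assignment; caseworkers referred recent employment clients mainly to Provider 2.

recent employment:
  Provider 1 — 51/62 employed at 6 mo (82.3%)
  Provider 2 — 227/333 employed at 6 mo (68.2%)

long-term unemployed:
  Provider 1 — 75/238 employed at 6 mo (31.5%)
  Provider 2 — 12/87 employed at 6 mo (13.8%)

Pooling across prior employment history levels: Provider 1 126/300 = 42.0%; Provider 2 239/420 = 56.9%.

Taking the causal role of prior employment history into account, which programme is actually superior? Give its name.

Prior employment history differs across programmes for reasons unrelated to any effect of the programme itself, and it separately predicts the outcome — a classic confounder. We must compare within prior employment history levels.
Within each level — recent employment: 82.3% vs 68.2%; long-term unemployed: 31.5% vs 13.8% — Provider 1 is higher every time.

Provider 1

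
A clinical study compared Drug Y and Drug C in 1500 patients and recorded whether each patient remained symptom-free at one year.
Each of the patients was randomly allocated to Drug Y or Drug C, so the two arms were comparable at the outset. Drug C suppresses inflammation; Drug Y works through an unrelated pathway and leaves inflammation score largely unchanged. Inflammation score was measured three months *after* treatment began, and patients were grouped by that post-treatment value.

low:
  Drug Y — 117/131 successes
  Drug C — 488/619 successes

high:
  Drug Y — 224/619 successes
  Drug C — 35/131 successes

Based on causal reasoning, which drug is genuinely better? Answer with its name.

Drug C

Within every inflammation score level Drug Y has the higher rate, yet pooled Drug C does — Simpson's reversal.
The distribution of inflammation score is itself part of what the drug does — it is an intermediate outcome. Holding it fixed would remove that part of the effect; the total effect is the pooled difference.
Pooled: Drug Y 45.5% vs Drug C 69.7%; Drug C is higher overall.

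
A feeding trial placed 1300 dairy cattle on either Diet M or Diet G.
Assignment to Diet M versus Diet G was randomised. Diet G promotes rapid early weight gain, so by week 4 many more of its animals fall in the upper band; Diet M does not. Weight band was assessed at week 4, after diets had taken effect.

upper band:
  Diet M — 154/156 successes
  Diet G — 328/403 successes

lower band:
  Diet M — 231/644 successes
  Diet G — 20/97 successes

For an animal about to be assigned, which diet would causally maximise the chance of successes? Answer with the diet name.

Diet G

Week-4 weight band is recorded after the diet and is itself shifted by it — it sits on the causal path from diet to outcome. Conditioning on a mediator would strip out part of the effect we want; the pooled comparison gives the total causal effect.
Pooled: Diet M 48.1% vs Diet G 69.6%; Diet G is higher overall.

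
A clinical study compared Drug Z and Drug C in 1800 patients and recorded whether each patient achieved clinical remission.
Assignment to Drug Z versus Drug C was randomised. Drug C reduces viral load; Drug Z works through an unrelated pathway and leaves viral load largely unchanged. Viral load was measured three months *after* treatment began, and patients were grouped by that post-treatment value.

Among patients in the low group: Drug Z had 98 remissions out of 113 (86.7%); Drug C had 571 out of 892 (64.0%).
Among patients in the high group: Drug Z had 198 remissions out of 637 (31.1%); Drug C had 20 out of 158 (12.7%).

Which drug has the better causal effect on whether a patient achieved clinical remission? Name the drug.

Drug C

Viral load is recorded after the drug and is itself shifted by it — it sits on the causal path from drug to outcome. Conditioning on a mediator would strip out part of the effect we want; the pooled comparison gives the total causal effect.
Pooled: Drug Z 39.5% vs Drug C 56.3%; Drug C is higher overall.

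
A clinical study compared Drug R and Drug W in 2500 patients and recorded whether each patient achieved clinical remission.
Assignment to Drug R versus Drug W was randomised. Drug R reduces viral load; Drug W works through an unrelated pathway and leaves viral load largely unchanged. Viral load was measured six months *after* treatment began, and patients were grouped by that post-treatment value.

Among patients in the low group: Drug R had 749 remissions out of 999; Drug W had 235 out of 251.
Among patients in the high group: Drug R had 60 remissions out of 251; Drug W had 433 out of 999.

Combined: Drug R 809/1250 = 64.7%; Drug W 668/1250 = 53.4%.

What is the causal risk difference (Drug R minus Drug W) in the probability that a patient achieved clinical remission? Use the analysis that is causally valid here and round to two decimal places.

The viral load-specific comparison favours Drug W throughout, but the pooled figures favour Drug R. The question is whether to condition on viral load.
Viral load is recorded after the drug and is itself shifted by it — it sits on the causal path from drug to outcome. Conditioning on a mediator would strip out part of the effect we want; the pooled comparison gives the total causal effect.
The causal difference is the pooled difference: 0.647 − 0.534 = +0.113.

+0.11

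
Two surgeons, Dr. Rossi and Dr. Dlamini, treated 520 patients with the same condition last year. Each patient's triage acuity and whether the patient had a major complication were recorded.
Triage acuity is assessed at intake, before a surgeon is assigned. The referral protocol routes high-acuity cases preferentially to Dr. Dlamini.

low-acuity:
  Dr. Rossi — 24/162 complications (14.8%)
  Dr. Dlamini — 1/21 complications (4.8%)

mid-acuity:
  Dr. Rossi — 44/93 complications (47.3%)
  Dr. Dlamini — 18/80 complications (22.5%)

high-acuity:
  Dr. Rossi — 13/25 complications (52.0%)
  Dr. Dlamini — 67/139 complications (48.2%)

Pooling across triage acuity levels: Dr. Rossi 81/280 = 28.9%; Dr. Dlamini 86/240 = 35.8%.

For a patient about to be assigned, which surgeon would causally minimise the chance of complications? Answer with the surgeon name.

Dr. Dlamini

Within every triage acuity level Dr. Dlamini has the lower rate, yet pooled Dr. Rossi does — Simpson's reversal.
Triage acuity satisfies the back-door criterion: it is not a descendant of the surgeon, and it blocks the spurious path from surgeon to outcome. Adjusting for it (i.e., using the within-triage acuity rates) gives the causal effect.
Within each level — low-acuity: 14.8% vs 4.8%; mid-acuity: 47.3% vs 22.5%; high-acuity: 52.0% vs 48.2% — Dr. Dlamini is lower every time.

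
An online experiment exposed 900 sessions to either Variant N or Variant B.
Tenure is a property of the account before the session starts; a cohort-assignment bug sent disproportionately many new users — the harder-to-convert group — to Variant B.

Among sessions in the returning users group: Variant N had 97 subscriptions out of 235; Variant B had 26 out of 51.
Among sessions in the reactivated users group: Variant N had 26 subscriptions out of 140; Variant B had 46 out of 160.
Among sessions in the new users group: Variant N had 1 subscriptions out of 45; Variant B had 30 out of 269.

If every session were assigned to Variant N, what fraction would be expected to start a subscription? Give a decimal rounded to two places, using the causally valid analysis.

The user tenure-specific comparison favours Variant B throughout, but the pooled figures favour Variant N. The question is whether to condition on user tenure.
User tenure is set before the variant has any effect — it is not caused by the variant — and it independently drives the outcome. That makes it a confounder, so the causal comparison is within user tenure levels.
Standardising Variant N to the population user tenure mix: 0.318·97/235 + 0.333·26/140 + 0.349·1/45 = 0.201.

0.20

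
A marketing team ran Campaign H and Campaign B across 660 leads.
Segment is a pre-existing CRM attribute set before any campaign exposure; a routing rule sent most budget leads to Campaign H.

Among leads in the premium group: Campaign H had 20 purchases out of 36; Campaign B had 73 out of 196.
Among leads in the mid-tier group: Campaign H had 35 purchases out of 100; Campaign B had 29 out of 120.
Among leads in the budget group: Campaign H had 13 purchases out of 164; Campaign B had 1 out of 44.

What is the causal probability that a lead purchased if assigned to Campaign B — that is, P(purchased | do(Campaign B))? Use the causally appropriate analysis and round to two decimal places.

0.22

Campaign H is higher inside every customer segment stratum but Campaign B is higher in aggregate. Whether to stratify depends on how customer segment relates to the campaign.
Customer segment satisfies the back-door criterion: it is not a descendant of the campaign, and it blocks the spurious path from campaign to outcome. Adjusting for it (i.e., using the within-customer segment rates) gives the causal effect.
Standardising Campaign B to the population customer segment mix: 0.352·73/196 + 0.333·29/120 + 0.315·1/44 = 0.219.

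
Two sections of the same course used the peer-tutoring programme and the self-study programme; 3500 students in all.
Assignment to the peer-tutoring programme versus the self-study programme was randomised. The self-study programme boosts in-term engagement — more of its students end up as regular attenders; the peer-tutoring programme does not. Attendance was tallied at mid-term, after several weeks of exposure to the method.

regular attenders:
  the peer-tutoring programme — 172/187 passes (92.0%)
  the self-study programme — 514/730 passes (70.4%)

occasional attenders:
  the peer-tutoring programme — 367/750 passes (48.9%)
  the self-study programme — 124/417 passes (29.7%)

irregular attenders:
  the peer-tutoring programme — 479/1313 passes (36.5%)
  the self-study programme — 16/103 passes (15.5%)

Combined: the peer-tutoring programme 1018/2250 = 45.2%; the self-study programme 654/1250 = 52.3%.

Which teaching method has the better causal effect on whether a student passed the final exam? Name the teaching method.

Mid-term attendance lies on the pathway teaching method → mid-term attendance → outcome, so adjusting for it blocks the indirect effect. For the total causal effect of teaching method, use the unadjusted pooled rates.
Pooled: the peer-tutoring programme 45.2% vs the self-study programme 52.3%; the self-study programme is higher overall.

the self-study programme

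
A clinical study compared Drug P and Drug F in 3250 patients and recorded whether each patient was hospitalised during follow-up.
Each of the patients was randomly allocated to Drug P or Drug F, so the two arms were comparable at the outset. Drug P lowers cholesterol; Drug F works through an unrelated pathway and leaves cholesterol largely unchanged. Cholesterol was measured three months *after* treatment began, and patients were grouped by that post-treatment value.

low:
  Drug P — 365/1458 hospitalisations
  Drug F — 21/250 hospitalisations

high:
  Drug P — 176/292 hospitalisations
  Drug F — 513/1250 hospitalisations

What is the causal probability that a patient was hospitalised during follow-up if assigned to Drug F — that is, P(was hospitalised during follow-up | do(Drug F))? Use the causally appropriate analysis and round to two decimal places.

Cholesterol is recorded after the drug and is itself shifted by it — it sits on the causal path from drug to outcome. Conditioning on a mediator would strip out part of the effect we want; the pooled comparison gives the total causal effect.
So P(outcome | do(Drug F)) is just the pooled rate for Drug F: 534/1500 = 0.356.

0.36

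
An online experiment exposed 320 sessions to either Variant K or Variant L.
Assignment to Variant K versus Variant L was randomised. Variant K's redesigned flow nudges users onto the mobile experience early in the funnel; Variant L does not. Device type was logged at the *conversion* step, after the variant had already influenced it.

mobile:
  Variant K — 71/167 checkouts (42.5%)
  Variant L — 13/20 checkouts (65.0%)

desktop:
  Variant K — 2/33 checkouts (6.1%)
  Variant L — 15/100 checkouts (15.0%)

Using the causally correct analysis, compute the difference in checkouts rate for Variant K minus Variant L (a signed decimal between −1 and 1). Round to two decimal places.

The stratified and pooled comparisons disagree (Variant L wins within each device type; Variant K wins overall), so the answer turns on the causal role of device type.
Device type is downstream of the variant. One should not condition on a consequence of treatment, so the overall rates are the right comparison.
The causal difference is the pooled difference: 0.365 − 0.233 = +0.132.

+0.13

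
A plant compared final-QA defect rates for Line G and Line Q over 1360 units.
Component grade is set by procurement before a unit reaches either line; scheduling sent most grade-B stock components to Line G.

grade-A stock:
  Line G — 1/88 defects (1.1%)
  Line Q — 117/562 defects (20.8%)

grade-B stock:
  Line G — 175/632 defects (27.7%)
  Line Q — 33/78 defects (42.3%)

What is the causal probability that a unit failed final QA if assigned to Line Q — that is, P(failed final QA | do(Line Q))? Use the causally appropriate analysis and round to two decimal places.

0.32

Here component grade is a common cause — it drives both which line a case falls under and the outcome. The crude comparison mixes populations; the stratum-specific rates are the causally relevant ones.
Standardising Line Q to the population component grade mix: 0.478·117/562 + 0.522·33/78 = 0.320.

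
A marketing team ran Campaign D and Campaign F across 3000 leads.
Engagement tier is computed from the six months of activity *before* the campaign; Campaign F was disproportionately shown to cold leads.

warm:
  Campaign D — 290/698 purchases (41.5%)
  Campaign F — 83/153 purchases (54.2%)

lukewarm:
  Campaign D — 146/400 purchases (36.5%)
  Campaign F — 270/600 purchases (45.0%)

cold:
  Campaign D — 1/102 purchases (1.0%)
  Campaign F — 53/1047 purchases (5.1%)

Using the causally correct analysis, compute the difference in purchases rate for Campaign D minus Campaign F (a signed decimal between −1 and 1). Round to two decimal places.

-0.08

The engagement tier-specific comparison favours Campaign F throughout, but the pooled figures favour Campaign D. The question is whether to condition on engagement tier.
Since engagement tier is a pre-existing factor (not a product of the campaign) and it affects the outcome on its own, it is a confounder. The stratified rates, not the pooled rate, identify the causal effect.
Adjusting over the population distribution of engagement tier: 0.284·(0.415−0.542) + 0.333·(0.365−0.450) + 0.383·(0.010−0.051) = -0.080.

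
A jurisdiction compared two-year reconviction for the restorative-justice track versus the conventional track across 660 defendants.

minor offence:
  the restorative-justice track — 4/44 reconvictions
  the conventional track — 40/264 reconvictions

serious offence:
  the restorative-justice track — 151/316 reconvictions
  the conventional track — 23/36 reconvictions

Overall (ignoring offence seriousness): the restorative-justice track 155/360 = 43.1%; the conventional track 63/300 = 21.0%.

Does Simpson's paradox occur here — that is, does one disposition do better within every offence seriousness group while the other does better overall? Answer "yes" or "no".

Within each offence seriousness level (minor offence 9.1% vs 15.2%; serious offence 47.8% vs 63.9%), the restorative-justice track has the lower rate every time. Pooled: 43.1% vs 21.0% — the conventional track has the lower rate overall. The two comparisons disagree.

yes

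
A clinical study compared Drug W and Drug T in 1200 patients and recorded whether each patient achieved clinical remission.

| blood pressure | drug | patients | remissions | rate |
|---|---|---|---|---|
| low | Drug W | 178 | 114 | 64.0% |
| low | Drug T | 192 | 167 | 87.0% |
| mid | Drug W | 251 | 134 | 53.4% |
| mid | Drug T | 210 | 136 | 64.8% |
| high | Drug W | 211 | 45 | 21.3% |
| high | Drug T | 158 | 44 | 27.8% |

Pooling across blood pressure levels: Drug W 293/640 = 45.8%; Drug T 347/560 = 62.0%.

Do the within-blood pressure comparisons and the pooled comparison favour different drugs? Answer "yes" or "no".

no

Within each blood pressure level (low 64.0% vs 87.0%; mid 53.4% vs 64.8%; high 21.3% vs 27.8%), Drug T has the higher rate every time. Pooled: 45.8% vs 62.0% — Drug T has the higher rate overall. They agree.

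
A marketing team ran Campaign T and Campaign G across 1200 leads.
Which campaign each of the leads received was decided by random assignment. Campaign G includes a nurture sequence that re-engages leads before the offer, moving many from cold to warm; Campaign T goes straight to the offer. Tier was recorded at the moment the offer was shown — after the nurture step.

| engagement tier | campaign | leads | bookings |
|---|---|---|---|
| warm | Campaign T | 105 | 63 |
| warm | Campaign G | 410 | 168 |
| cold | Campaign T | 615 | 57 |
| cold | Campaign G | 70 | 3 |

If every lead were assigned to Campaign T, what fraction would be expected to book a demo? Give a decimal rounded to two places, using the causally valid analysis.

The distribution of engagement tier is itself part of what the campaign does — it is an intermediate outcome. Holding it fixed would remove that part of the effect; the total effect is the pooled difference.
So P(outcome | do(Campaign T)) is just the pooled rate for Campaign T: 120/720 = 0.167.

0.17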